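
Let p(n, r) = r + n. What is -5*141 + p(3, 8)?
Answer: -694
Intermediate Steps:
p(n, r) = n + r
-5*141 + p(3, 8) = -5*141 + (3 + 8) = -705 + 11 = -694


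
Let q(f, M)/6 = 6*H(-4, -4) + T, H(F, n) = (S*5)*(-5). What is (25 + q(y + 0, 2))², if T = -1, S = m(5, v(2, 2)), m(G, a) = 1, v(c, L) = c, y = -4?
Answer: 776161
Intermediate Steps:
S = 1
H(F, n) = -25 (H(F, n) = (1*5)*(-5) = 5*(-5) = -25)
q(f, M) = -906 (q(f, M) = 6*(6*(-25) - 1) = 6*(-150 - 1) = 6*(-151) = -906)
(25 + q(y + 0, 2))² = (25 - 906)² = (-881)² = 776161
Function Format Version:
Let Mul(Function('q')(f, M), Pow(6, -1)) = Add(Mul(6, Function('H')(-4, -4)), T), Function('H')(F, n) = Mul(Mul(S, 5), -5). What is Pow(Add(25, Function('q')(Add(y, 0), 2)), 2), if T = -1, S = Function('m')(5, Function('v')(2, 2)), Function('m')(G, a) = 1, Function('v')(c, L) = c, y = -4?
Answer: 776161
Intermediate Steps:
S = 1
Function('H')(F, n) = -25 (Function('H')(F, n) = Mul(Mul(1, 5), -5) = Mul(5, -5) = -25)
Function('q')(f, M) = -906 (Function('q')(f, M) = Mul(6, Add(Mul(6, -25), -1)) = Mul(6, Add(-150, -1)) = Mul(6, -151) = -906)
Pow(Add(25, Function('q')(Add(y, 0), 2)), 2) = Pow(Add(25, -906), 2) = Pow(-881, 2) = 776161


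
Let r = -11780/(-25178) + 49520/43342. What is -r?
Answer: -439345830/272816219 ≈ -1.6104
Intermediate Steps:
r = 439345830/272816219 (r = -11780*(-1/25178) + 49520*(1/43342) = 5890/12589 + 24760/21671 = 439345830/272816219 ≈ 1.6104)
-r = -1*439345830/272816219 = -439345830/272816219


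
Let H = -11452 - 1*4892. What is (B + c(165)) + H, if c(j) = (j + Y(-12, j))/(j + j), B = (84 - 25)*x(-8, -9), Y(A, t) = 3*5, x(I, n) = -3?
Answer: -181725/11 ≈ -16520.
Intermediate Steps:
H = -16344 (H = -11452 - 4892 = -16344)
Y(A, t) = 15
B = -177 (B = (84 - 25)*(-3) = 59*(-3) = -177)
c(j) = (15 + j)/(2*j) (c(j) = (j + 15)/(j + j) = (15 + j)/((2*j)) = (15 + j)*(1/(2*j)) = (15 + j)/(2*j))
(B + c(165)) + H = (-177 + (1/2)*(15 + 165)/165) - 16344 = (-177 + (1/2)*(1/165)*180) - 16344 = (-177 + 6/11) - 16344 = -1941/11 - 16344 = -181725/11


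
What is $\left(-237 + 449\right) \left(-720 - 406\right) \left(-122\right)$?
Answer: $29122864$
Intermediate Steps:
$\left(-237 + 449\right) \left(-720 - 406\right) \left(-122\right) = 212 \left(-1126\right) \left(-122\right) = \left(-238712\right) \left(-122\right) = 29122864$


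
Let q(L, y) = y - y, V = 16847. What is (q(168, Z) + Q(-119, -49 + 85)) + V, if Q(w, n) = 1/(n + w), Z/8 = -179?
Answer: 1398300/83 ≈ 16847.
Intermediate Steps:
Z = -1432 (Z = 8*(-179) = -1432)
q(L, y) = 0
(q(168, Z) + Q(-119, -49 + 85)) + V = (0 + 1/((-49 + 85) - 119)) + 16847 = (0 + 1/(36 - 119)) + 16847 = (0 + 1/(-83)) + 16847 = (0 - 1/83) + 16847 = -1/83 + 16847 = 1398300/83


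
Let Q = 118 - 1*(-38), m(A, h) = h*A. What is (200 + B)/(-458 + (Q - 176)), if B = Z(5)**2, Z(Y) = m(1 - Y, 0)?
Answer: -100/239 ≈ -0.41841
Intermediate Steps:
m(A, h) = A*h
Q = 156 (Q = 118 + 38 = 156)
Z(Y) = 0 (Z(Y) = (1 - Y)*0 = 0)
B = 0 (B = 0**2 = 0)
(200 + B)/(-458 + (Q - 176)) = (200 + 0)/(-458 + (156 - 176)) = 200/(-458 - 20) = 200/(-478) = 200*(-1/478) = -100/239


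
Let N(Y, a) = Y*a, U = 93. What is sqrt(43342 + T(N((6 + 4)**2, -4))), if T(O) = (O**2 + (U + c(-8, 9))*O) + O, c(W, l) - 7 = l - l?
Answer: sqrt(162942) ≈ 403.66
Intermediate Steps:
c(W, l) = 7 (c(W, l) = 7 + (l - l) = 7 + 0 = 7)
T(O) = O**2 + 101*O (T(O) = (O**2 + (93 + 7)*O) + O = (O**2 + 100*O) + O = O**2 + 101*O)
sqrt(43342 + T(N((6 + 4)**2, -4))) = sqrt(43342 + ((6 + 4)**2*(-4))*(101 + (6 + 4)**2*(-4))) = sqrt(43342 + (10**2*(-4))*(101 + 10**2*(-4))) = sqrt(43342 + (100*(-4))*(101 + 100*(-4))) = sqrt(43342 - 400*(101 - 400)) = sqrt(43342 - 400*(-299)) = sqrt(43342 + 119600) = sqrt(162942)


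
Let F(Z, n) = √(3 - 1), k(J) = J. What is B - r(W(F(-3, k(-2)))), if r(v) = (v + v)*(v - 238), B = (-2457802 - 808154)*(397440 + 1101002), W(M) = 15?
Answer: -4893845633862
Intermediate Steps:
F(Z, n) = √2
B = -4893845640552 (B = -3265956*1498442 = -4893845640552)
r(v) = 2*v*(-238 + v) (r(v) = (2*v)*(-238 + v) = 2*v*(-238 + v))
B - r(W(F(-3, k(-2)))) = -4893845640552 - 2*15*(-238 + 15) = -4893845640552 - 2*15*(-223) = -4893845640552 - 1*(-6690) = -4893845640552 + 6690 = -4893845633862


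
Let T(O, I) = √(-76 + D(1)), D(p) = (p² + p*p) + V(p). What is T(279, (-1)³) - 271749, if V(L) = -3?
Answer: -271749 + I*√77 ≈ -2.7175e+5 + 8.775*I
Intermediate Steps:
D(p) = -3 + 2*p² (D(p) = (p² + p*p) - 3 = (p² + p²) - 3 = 2*p² - 3 = -3 + 2*p²)
T(O, I) = I*√77 (T(O, I) = √(-76 + (-3 + 2*1²)) = √(-76 + (-3 + 2*1)) = √(-76 + (-3 + 2)) = √(-76 - 1) = √(-77) = I*√77)
T(279, (-1)³) - 271749 = I*√77 - 271749 = -271749 + I*√77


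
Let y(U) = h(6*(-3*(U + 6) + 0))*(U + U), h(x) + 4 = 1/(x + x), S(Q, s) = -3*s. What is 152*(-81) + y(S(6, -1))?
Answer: -666145/54 ≈ -12336.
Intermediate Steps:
h(x) = -4 + 1/(2*x) (h(x) = -4 + 1/(x + x) = -4 + 1/(2*x))
y(U) = 2*U*(-4 + 1/(2*(-108 - 18*U))) (y(U) = (-4 + 1/(2*((6*(-3*(U + 6) + 0)))))*(U + U) = (-4 + 1/(2*((6*(-3*(6 + U) + 0)))))*(2*U) = (-4 + 1/(2*((6*((-18 - 3*U) + 0)))))*(2*U) = (-4 + 1/(2*((6*(-18 - 3*U)))))*(2*U) = (-4 + 1/(2*(-108 - 18*U)))*(2*U) = 2*U*(-4 + 1/(2*(-108 - 18*U))))
152*(-81) + y(S(6, -1)) = 152*(-81) - (-3*(-1))*(865 + 144*(-3*(-1)))/(108 + 18*(-3*(-1))) = -12312 - 1*3*(865 + 144*3)/(108 + 18*3) = -12312 - 1*3*(865 + 432)/(108 + 54) = -12312 - 1*3*1297/162 = -12312 - 1*3*1/162*1297 = -12312 - 1297/54 = -666145/54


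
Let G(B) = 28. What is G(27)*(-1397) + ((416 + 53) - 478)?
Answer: -39125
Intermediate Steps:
G(27)*(-1397) + ((416 + 53) - 478) = 28*(-1397) + ((416 + 53) - 478) = -39116 + (469 - 478) = -39116 - 9 = -39125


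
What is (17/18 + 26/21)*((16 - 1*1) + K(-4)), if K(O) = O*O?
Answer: 8525/126 ≈ 67.659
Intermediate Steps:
K(O) = O²
(17/18 + 26/21)*((16 - 1*1) + K(-4)) = (17/18 + 26/21)*((16 - 1*1) + (-4)²) = (17*(1/18) + 26*(1/21))*((16 - 1) + 16) = (17/18 + 26/21)*(15 + 16) = (275/126)*31 = 8525/126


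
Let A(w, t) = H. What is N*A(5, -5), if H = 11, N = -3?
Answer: -33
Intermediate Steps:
A(w, t) = 11
N*A(5, -5) = -3*11 = -33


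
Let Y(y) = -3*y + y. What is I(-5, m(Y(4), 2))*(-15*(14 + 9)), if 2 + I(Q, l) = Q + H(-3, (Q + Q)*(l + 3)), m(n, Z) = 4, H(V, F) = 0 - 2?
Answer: 3105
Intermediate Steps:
Y(y) = -2*y
H(V, F) = -2
I(Q, l) = -4 + Q (I(Q, l) = -2 + (Q - 2) = -2 + (-2 + Q) = -4 + Q)
I(-5, m(Y(4), 2))*(-15*(14 + 9)) = (-4 - 5)*(-15*(14 + 9)) = -(-135)*23 = -9*(-345) = 3105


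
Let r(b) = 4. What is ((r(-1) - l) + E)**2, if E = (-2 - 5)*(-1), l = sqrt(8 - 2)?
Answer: (11 - sqrt(6))**2 ≈ 73.111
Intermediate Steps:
l = sqrt(6) ≈ 2.4495
E = 7 (E = -7*(-1) = 7)
((r(-1) - l) + E)**2 = ((4 - sqrt(6)) + 7)**2 = (11 - sqrt(6))**2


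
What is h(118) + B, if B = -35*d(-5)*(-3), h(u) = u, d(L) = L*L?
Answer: 2743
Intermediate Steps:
d(L) = L**2
B = 2625 (B = -35*(-5)**2*(-3) = -35*25*(-3) = -875*(-3) = 2625)
h(118) + B = 118 + 2625 = 2743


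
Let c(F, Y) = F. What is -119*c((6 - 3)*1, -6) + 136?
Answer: -221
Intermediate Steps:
-119*c((6 - 3)*1, -6) + 136 = -119*(6 - 3) + 136 = -357 + 136 = -221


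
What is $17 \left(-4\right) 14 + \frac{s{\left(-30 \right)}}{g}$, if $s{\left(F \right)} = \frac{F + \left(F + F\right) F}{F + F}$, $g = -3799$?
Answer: $- \frac{7233237}{7598} \approx -951.99$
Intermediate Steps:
$s{\left(F \right)} = \frac{F + 2 F^{2}}{2 F}$ ($s{\left(F \right)} = \frac{F + 2 F F}{2 F} = \left(F + 2 F^{2}\right) \frac{1}{2 F} = \frac{F + 2 F^{2}}{2 F}$)
$17 \left(-4\right) 14 + \frac{s{\left(-30 \right)}}{g} = 17 \left(-4\right) 14 + \frac{\frac{1}{2} - 30}{-3799} = \left(-68\right) 14 - - \frac{59}{7598} = -952 + \frac{59}{7598} = - \frac{7233237}{7598}$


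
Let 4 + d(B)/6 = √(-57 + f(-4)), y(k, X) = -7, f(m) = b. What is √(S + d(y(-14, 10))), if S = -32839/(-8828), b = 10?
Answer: √(-395125831 + 116900376*I*√47)/4414 ≈ 3.5764 + 5.7507*I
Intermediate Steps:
f(m) = 10
d(B) = -24 + 6*I*√47 (d(B) = -24 + 6*√(-57 + 10) = -24 + 6*√(-47) = -24 + 6*(I*√47) = -24 + 6*I*√47)
S = 32839/8828 (S = -32839*(-1/8828) = 32839/8828 ≈ 3.7199)
√(S + d(y(-14, 10))) = √(32839/8828 + (-24 + 6*I*√47)) = √(-179033/8828 + 6*I*√47)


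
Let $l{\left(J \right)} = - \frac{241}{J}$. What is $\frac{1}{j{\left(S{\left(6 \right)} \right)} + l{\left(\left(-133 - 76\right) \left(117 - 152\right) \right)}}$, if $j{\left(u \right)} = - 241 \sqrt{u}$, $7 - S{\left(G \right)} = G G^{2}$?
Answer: $- \frac{7315}{2695206154266} + \frac{53509225 i \sqrt{209}}{2695206154266} \approx -2.7141 \cdot 10^{-9} + 0.00028702 i$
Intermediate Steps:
$S{\left(G \right)} = 7 - G^{3}$ ($S{\left(G \right)} = 7 - G G^{2} = 7 - G^{3}$)
$\frac{1}{j{\left(S{\left(6 \right)} \right)} + l{\left(\left(-133 - 76\right) \left(117 - 152\right) \right)}} = \frac{1}{- 241 \sqrt{7 - 6^{3}} - \frac{241}{\left(-133 - 76\right) \left(117 - 152\right)}} = \frac{1}{- 241 \sqrt{7 - 216} - \frac{241}{\left(-209\right) \left(-35\right)}} = \frac{1}{- 241 \sqrt{7 - 216} - \frac{241}{7315}} = \frac{1}{- 241 \sqrt{-209} - \frac{241}{7315}} = \frac{1}{- 241 i \sqrt{209} - \frac{241}{7315}} = \frac{1}{- \frac{241}{7315} - 241 i \sqrt{209}}$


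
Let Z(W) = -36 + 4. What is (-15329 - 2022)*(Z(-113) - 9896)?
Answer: 172260728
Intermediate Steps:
Z(W) = -32
(-15329 - 2022)*(Z(-113) - 9896) = (-15329 - 2022)*(-32 - 9896) = -17351*(-9928) = 172260728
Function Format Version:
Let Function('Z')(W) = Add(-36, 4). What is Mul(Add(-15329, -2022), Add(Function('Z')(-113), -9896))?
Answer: 172260728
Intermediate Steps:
Function('Z')(W) = -32
Mul(Add(-15329, -2022), Add(Function('Z')(-113), -9896)) = Mul(Add(-15329, -2022), Add(-32, -9896)) = Mul(-17351, -9928) = 172260728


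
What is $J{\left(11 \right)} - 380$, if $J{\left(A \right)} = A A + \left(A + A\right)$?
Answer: $-237$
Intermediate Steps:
$J{\left(A \right)} = A^{2} + 2 A$
$J{\left(11 \right)} - 380 = 11 \left(2 + 11\right) - 380 = 11 \cdot 13 - 380 = 143 - 380 = -237$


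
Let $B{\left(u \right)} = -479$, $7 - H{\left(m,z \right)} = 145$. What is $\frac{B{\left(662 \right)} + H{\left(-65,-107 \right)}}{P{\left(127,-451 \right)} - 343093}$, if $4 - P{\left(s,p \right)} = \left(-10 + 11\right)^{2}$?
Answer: $\frac{617}{343090} \approx 0.0017984$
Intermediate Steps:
$H{\left(m,z \right)} = -138$ ($H{\left(m,z \right)} = 7 - 145 = -138$)
$P{\left(s,p \right)} = 3$ ($P{\left(s,p \right)} = 4 - \left(-10 + 11\right)^{2} = 4 - 1^{2} = 4 - 1 = 3$)
$\frac{B{\left(662 \right)} + H{\left(-65,-107 \right)}}{P{\left(127,-451 \right)} - 343093} = \frac{-479 - 138}{3 - 343093} = - \frac{617}{-343090} = \left(-617\right) \left(- \frac{1}{343090}\right) = \frac{617}{343090}$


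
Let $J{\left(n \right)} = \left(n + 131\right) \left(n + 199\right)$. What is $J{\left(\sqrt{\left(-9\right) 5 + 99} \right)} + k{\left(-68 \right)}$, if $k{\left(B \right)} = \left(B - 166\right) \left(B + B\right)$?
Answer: $57947 + 990 \sqrt{6} \approx 60372.0$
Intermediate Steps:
$J{\left(n \right)} = \left(131 + n\right) \left(199 + n\right)$
$k{\left(B \right)} = 2 B \left(-166 + B\right)$ ($k{\left(B \right)} = \left(-166 + B\right) 2 B = 2 B \left(-166 + B\right)$)
$J{\left(\sqrt{\left(-9\right) 5 + 99} \right)} + k{\left(-68 \right)} = \left(26069 + \left(\sqrt{\left(-9\right) 5 + 99}\right)^{2} + 330 \sqrt{\left(-9\right) 5 + 99}\right) + 2 \left(-68\right) \left(-166 - 68\right) = \left(26069 + \left(\sqrt{-45 + 99}\right)^{2} + 330 \sqrt{-45 + 99}\right) + 2 \left(-68\right) \left(-234\right) = \left(26069 + \left(\sqrt{54}\right)^{2} + 330 \sqrt{54}\right) + 31824 = \left(26069 + \left(3 \sqrt{6}\right)^{2} + 330 \cdot 3 \sqrt{6}\right) + 31824 = \left(26069 + 54 + 990 \sqrt{6}\right) + 31824 = \left(26123 + 990 \sqrt{6}\right) + 31824 = 57947 + 990 \sqrt{6}$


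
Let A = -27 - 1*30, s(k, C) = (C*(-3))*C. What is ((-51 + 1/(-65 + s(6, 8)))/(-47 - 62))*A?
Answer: -747156/28013 ≈ -26.672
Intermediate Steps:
s(k, C) = -3*C**2 (s(k, C) = (-3*C)*C = -3*C**2)
A = -57 (A = -27 - 30 = -57)
((-51 + 1/(-65 + s(6, 8)))/(-47 - 62))*A = ((-51 + 1/(-65 - 3*8**2))/(-47 - 62))*(-57) = ((-51 + 1/(-65 - 3*64))/(-109))*(-57) = ((-51 + 1/(-65 - 192))*(-1/109))*(-57) = ((-51 + 1/(-257))*(-1/109))*(-57) = ((-51 - 1/257)*(-1/109))*(-57) = -13108/257*(-1/109)*(-57) = (13108/28013)*(-57) = -747156/28013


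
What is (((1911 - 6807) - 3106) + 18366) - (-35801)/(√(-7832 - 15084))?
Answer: 10364 - 35801*I*√5729/11458 ≈ 10364.0 - 236.5*I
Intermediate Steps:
(((1911 - 6807) - 3106) + 18366) - (-35801)/(√(-7832 - 15084)) = ((-4896 - 3106) + 18366) - (-35801)/(√(-22916)) = (-8002 + 18366) - (-35801)/(2*I*√5729) = 10364 - (-35801)*(-I*√5729/11458) = 10364 - 35801*I*√5729/11458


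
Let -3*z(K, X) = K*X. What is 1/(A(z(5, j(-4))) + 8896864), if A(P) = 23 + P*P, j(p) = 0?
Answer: 1/8896887 ≈ 1.1240e-7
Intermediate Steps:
z(K, X) = -K*X/3
A(P) = 23 + P²
1/(A(z(5, j(-4))) + 8896864) = 1/((23 + (-⅓*5*0)²) + 8896864) = 1/((23 + 0²) + 8896864) = 1/((23 + 0) + 8896864) = 1/(23 + 8896864) = 1/8896887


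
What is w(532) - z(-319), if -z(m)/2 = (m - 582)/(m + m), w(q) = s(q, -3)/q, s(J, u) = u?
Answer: 478375/169708 ≈ 2.8188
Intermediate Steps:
w(q) = -3/q
z(m) = -(-582 + m)/m (z(m) = -2*(m - 582)/(m + m) = -2*(-582 + m)/(2*m) = -2*(-582 + m)*1/(2*m) = -(-582 + m)/m)
w(532) - z(-319) = -3/532 - (582 - 1*(-319))/(-319) = -3*1/532 - (-1)*(582 + 319)/319 = -3/532 - (-1)*901/319 = -3/532 - 1*(-901/319) = -3/532 + 901/319 = 478375/169708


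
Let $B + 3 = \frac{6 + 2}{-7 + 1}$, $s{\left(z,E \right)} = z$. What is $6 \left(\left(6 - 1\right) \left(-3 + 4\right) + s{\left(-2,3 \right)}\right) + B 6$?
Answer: $-8$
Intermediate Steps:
$B = - \frac{13}{3}$ ($B = -3 + \frac{6 + 2}{-7 + 1} = -3 + \frac{8}{-6} = -3 + 8 \left(- \frac{1}{6}\right) = -3 - \frac{4}{3} = - \frac{13}{3} \approx -4.3333$)
$6 \left(\left(6 - 1\right) \left(-3 + 4\right) + s{\left(-2,3 \right)}\right) + B 6 = 6 \left(\left(6 - 1\right) \left(-3 + 4\right) - 2\right) - 26 = 6 \left(5 \cdot 1 - 2\right) - 26 = 6 \left(5 - 2\right) - 26 = 6 \cdot 3 - 26 = 18 - 26 = -8$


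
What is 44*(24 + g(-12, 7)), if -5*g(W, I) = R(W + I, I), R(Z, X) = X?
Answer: 4972/5 ≈ 994.40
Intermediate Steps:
g(W, I) = -I/5
44*(24 + g(-12, 7)) = 44*(24 - ⅕*7) = 44*(24 - 7/5) = 44*(113/5) = 4972/5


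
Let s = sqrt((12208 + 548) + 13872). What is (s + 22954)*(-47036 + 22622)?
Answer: -560398956 - 48828*sqrt(6657) ≈ -5.6438e+8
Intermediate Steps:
s = 2*sqrt(6657) (s = sqrt(12756 + 13872) = sqrt(26628) = 2*sqrt(6657) ≈ 163.18)
(s + 22954)*(-47036 + 22622) = (2*sqrt(6657) + 22954)*(-47036 + 22622) = (22954 + 2*sqrt(6657))*(-24414) = -560398956 - 48828*sqrt(6657)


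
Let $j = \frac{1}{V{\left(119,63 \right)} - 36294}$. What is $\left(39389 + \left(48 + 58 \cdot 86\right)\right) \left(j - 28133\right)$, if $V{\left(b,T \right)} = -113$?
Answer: $- \frac{45501779014100}{36407} \approx -1.2498 \cdot 10^{9}$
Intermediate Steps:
$j = - \frac{1}{36407}$ ($j = \frac{1}{-113 - 36294} = \frac{1}{-36407} = - \frac{1}{36407} \approx -2.7467 \cdot 10^{-5}$)
$\left(39389 + \left(48 + 58 \cdot 86\right)\right) \left(j - 28133\right) = \left(39389 + \left(48 + 58 \cdot 86\right)\right) \left(- \frac{1}{36407} - 28133\right) = \left(39389 + \left(48 + 4988\right)\right) \left(- \frac{1024238132}{36407}\right) = \left(39389 + 5036\right) \left(- \frac{1024238132}{36407}\right) = 44425 \left(- \frac{1024238132}{36407}\right) = - \frac{45501779014100}{36407}$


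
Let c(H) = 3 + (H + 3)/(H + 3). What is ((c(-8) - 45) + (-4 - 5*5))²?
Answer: 4900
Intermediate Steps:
c(H) = 4 (c(H) = 3 + (3 + H)/(3 + H) = 3 + 1 = 4)
((c(-8) - 45) + (-4 - 5*5))² = ((4 - 45) + (-4 - 5*5))² = (-41 + (-4 - 25))² = (-41 - 29)² = (-70)² = 4900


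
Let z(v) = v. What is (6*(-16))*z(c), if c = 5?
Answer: -480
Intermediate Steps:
(6*(-16))*z(c) = (6*(-16))*5 = -96*5 = -480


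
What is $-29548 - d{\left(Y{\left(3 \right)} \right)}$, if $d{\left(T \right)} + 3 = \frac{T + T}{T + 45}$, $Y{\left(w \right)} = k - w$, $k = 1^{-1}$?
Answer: $- \frac{1270431}{43} \approx -29545.0$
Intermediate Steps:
$k = 1$
$Y{\left(w \right)} = 1 - w$
$d{\left(T \right)} = -3 + \frac{2 T}{45 + T}$ ($d{\left(T \right)} = -3 + \frac{T + T}{T + 45} = -3 + \frac{2 T}{45 + T}$)
$-29548 - d{\left(Y{\left(3 \right)} \right)} = -29548 - \frac{-135 - \left(1 - 3\right)}{45 + \left(1 - 3\right)} = -29548 - \frac{-135 - -2}{45 - 2} = -29548 - \frac{-135 + 2}{43} = -29548 - \frac{1}{43} \left(-133\right) = -29548 - - \frac{133}{43} = -29548 + \frac{133}{43} = - \frac{1270431}{43}$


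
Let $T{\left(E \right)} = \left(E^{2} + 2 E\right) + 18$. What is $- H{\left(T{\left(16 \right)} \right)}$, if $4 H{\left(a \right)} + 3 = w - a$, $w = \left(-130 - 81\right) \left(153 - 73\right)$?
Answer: $\frac{17189}{4} \approx 4297.3$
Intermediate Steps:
$T{\left(E \right)} = 18 + E^{2} + 2 E$
$w = -16880$ ($w = \left(-211\right) 80 = -16880$)
$H{\left(a \right)} = - \frac{16883}{4} - \frac{a}{4}$ ($H{\left(a \right)} = - \frac{3}{4} + \frac{-16880 - a}{4} = - \frac{3}{4} - \left(4220 + \frac{a}{4}\right) = - \frac{16883}{4} - \frac{a}{4}$)
$- H{\left(T{\left(16 \right)} \right)} = - (- \frac{16883}{4} - \frac{18 + 16^{2} + 2 \cdot 16}{4}) = - (- \frac{16883}{4} - \frac{18 + 256 + 32}{4}) = - (- \frac{16883}{4} - \frac{153}{2}) = \left(-1\right) \left(- \frac{17189}{4}\right) = \frac{17189}{4}$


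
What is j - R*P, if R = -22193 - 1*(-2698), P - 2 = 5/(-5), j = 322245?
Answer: 341740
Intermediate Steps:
P = 1 (P = 2 + 5/(-5) = 2 + 5*(-1/5) = 2 - 1 = 1)
R = -19495 (R = -22193 + 2698 = -19495)
j - R*P = 322245 - (-19495) = 322245 - 1*(-19495) = 322245 + 19495 = 341740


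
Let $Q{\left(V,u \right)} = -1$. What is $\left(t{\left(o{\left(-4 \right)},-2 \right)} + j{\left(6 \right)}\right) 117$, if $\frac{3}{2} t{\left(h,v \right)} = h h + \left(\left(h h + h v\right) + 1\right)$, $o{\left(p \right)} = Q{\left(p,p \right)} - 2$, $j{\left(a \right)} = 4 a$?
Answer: $4758$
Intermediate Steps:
$o{\left(p \right)} = -3$ ($o{\left(p \right)} = -1 - 2 = -3$)
$t{\left(h,v \right)} = \frac{2}{3} + \frac{4 h^{2}}{3} + \frac{2 h v}{3}$ ($t{\left(h,v \right)} = \frac{2 \left(h h + \left(\left(h h + h v\right) + 1\right)\right)}{3} = \frac{2 \left(h^{2} + \left(\left(h^{2} + h v\right) + 1\right)\right)}{3} = \frac{2 \left(h^{2} + \left(1 + h^{2} + h v\right)\right)}{3} = \frac{2 \left(1 + 2 h^{2} + h v\right)}{3} = \frac{2}{3} + \frac{4 h^{2}}{3} + \frac{2 h v}{3}$)
$\left(t{\left(o{\left(-4 \right)},-2 \right)} + j{\left(6 \right)}\right) 117 = \left(\left(\frac{2}{3} + \frac{4 \left(-3\right)^{2}}{3} + \frac{2}{3} \left(-3\right) \left(-2\right)\right) + 4 \cdot 6\right) 117 = \left(\left(\frac{2}{3} + \frac{4}{3} \cdot 9 + 4\right) + 24\right) 117 = \left(\left(\frac{2}{3} + 12 + 4\right) + 24\right) 117 = \left(\frac{50}{3} + 24\right) 117 = \frac{122}{3} \cdot 117 = 4758$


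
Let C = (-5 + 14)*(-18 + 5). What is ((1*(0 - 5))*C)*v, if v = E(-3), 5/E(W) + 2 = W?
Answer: -585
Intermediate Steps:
E(W) = 5/(-2 + W)
C = -117 (C = 9*(-13) = -117)
v = -1 (v = 5/(-2 - 3) = 5/(-5) = 5*(-⅕) = -1)
((1*(0 - 5))*C)*v = ((1*(0 - 5))*(-117))*(-1) = ((1*(-5))*(-117))*(-1) = -5*(-117)*(-1) = 585*(-1) = -585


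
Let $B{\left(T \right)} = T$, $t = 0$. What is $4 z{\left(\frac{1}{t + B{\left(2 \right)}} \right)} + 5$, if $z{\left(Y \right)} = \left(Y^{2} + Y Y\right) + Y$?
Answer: $9$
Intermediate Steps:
$z{\left(Y \right)} = Y + 2 Y^{2}$ ($z{\left(Y \right)} = \left(Y^{2} + Y^{2}\right) + Y = 2 Y^{2} + Y = Y + 2 Y^{2}$)
$4 z{\left(\frac{1}{t + B{\left(2 \right)}} \right)} + 5 = 4 \frac{1 + \frac{2}{0 + 2}}{0 + 2} + 5 = 4 \frac{1 + \frac{2}{2}}{2} + 5 = 4 \frac{1 + 2 \cdot \frac{1}{2}}{2} + 5 = 4 \frac{1 + 1}{2} + 5 = 4 \cdot \frac{1}{2} \cdot 2 + 5 = 4 \cdot 1 + 5 = 4 + 5 = 9$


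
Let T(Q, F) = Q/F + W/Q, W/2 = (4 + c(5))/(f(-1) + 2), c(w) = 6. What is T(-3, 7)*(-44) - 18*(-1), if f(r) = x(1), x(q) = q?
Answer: 8482/63 ≈ 134.64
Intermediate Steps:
f(r) = 1
W = 20/3 (W = 2*((4 + 6)/(1 + 2)) = 2*(10/3) = 20/3 ≈ 6.6667)
T(Q, F) = 20/(3*Q) + Q/F (T(Q, F) = Q/F + 20/(3*Q) = 20/(3*Q) + Q/F)
T(-3, 7)*(-44) - 18*(-1) = ((20/3)/(-3) - 3/7)*(-44) - 18*(-1) = ((20/3)*(-⅓) - 3*⅐)*(-44) + 18 = (-20/9 - 3/7)*(-44) + 18 = -167/63*(-44) + 18 = 7348/63 + 18 = 8482/63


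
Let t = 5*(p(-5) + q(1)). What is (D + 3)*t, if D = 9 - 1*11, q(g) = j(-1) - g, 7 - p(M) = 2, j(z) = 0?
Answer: 20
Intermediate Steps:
p(M) = 5 (p(M) = 7 - 1*2 = 7 - 2 = 5)
q(g) = -g (q(g) = 0 - g = -g)
D = -2 (D = 9 - 11 = -2)
t = 20 (t = 5*(5 - 1*1) = 5*(5 - 1) = 5*4 = 20)
(D + 3)*t = (-2 + 3)*20 = 1*20 = 20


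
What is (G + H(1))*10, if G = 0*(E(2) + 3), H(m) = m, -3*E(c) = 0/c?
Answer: 10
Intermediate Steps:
E(c) = 0 (E(c) = -0/c = -⅓*0 = 0)
G = 0 (G = 0*(0 + 3) = 0*3 = 0)
(G + H(1))*10 = (0 + 1)*10 = 1*10 = 10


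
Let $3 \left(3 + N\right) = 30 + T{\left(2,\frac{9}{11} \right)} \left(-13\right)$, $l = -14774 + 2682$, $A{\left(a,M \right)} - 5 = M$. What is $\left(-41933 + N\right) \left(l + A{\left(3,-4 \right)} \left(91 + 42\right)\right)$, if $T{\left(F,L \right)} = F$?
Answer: $\frac{1504490036}{3} \approx 5.015 \cdot 10^{8}$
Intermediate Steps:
$A{\left(a,M \right)} = 5 + M$
$l = -12092$
$N = - \frac{5}{3}$ ($N = -3 + \frac{30 + 2 \left(-13\right)}{3} = -3 + \frac{30 - 26}{3} = -3 + \frac{1}{3} \cdot 4 = -3 + \frac{4}{3} = - \frac{5}{3} \approx -1.6667$)
$\left(-41933 + N\right) \left(l + A{\left(3,-4 \right)} \left(91 + 42\right)\right) = \left(-41933 - \frac{5}{3}\right) \left(-12092 + \left(5 - 4\right) \left(91 + 42\right)\right) = - \frac{125804 \left(-12092 + 1 \cdot 133\right)}{3} = - \frac{125804 \left(-12092 + 133\right)}{3} = \left(- \frac{125804}{3}\right) \left(-11959\right) = \frac{1504490036}{3}$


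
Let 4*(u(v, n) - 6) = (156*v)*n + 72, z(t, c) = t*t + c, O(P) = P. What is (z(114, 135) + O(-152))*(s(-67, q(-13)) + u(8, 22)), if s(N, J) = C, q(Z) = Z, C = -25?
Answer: 89074877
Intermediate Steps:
s(N, J) = -25
z(t, c) = c + t**2 (z(t, c) = t**2 + c = c + t**2)
u(v, n) = 24 + 39*n*v (u(v, n) = 6 + ((156*v)*n + 72)/4 = 6 + (156*n*v + 72)/4 = 6 + (72 + 156*n*v)/4 = 6 + (18 + 39*n*v) = 24 + 39*n*v)
(z(114, 135) + O(-152))*(s(-67, q(-13)) + u(8, 22)) = ((135 + 114**2) - 152)*(-25 + (24 + 39*22*8)) = ((135 + 12996) - 152)*(-25 + (24 + 6864)) = (13131 - 152)*(-25 + 6888) = 12979*6863 = 89074877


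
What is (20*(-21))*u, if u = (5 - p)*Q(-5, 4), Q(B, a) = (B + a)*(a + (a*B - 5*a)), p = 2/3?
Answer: -65520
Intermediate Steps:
p = ⅔ (p = 2*(⅓) = ⅔ ≈ 0.66667)
Q(B, a) = (B + a)*(-4*a + B*a) (Q(B, a) = (B + a)*(a + (B*a - 5*a)) = (B + a)*(a + (-5*a + B*a)) = (B + a)*(-4*a + B*a))
u = 156 (u = (5 - 1*⅔)*(4*((-5)² - 4*(-5) - 4*4 - 5*4)) = (5 - ⅔)*(4*(25 + 20 - 16 - 20)) = 13*(4*9)/3 = (13/3)*36 = 156)
(20*(-21))*u = (20*(-21))*156 = -420*156 = -65520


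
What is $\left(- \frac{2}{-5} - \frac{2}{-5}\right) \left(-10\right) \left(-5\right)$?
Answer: $40$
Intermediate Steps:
$\left(- \frac{2}{-5} - \frac{2}{-5}\right) \left(-10\right) \left(-5\right) = \left(\left(-2\right) \left(- \frac{1}{5}\right) - - \frac{2}{5}\right) \left(-10\right) \left(-5\right) = \left(\frac{2}{5} + \frac{2}{5}\right) \left(-10\right) \left(-5\right) = \frac{4}{5} \left(-10\right) \left(-5\right) = \left(-8\right) \left(-5\right) = 40$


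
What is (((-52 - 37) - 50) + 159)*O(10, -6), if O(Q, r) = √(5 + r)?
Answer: 20*I ≈ 20.0*I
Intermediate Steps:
(((-52 - 37) - 50) + 159)*O(10, -6) = (((-52 - 37) - 50) + 159)*√(5 - 6) = ((-89 - 50) + 159)*√(-1) = (-139 + 159)*I = 20*I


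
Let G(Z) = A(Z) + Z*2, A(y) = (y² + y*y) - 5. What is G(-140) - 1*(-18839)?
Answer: 57754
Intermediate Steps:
A(y) = -5 + 2*y² (A(y) = (y² + y²) - 5 = 2*y² - 5 = -5 + 2*y²)
G(Z) = -5 + 2*Z + 2*Z² (G(Z) = (-5 + 2*Z²) + Z*2 = (-5 + 2*Z²) + 2*Z = -5 + 2*Z + 2*Z²)
G(-140) - 1*(-18839) = (-5 + 2*(-140) + 2*(-140)²) - 1*(-18839) = (-5 - 280 + 2*19600) + 18839 = (-5 - 280 + 39200) + 18839 = 38915 + 18839 = 57754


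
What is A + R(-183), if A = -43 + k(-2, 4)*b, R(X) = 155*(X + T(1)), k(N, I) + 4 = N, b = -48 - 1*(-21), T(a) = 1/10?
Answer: -56461/2 ≈ -28231.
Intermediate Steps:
T(a) = ⅒
b = -27 (b = -48 + 21 = -27)
k(N, I) = -4 + N
R(X) = 31/2 + 155*X (R(X) = 155*(X + ⅒) = 155*(⅒ + X) = 31/2 + 155*X)
A = 119 (A = -43 + (-4 - 2)*(-27) = -43 - 6*(-27) = -43 + 162 = 119)
A + R(-183) = 119 + (31/2 + 155*(-183)) = 119 + (31/2 - 28365) = 119 - 56699/2 = -56461/2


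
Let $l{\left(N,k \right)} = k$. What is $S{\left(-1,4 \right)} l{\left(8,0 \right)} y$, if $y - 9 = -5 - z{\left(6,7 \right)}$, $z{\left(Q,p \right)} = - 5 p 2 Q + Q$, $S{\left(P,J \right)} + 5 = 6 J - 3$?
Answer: $0$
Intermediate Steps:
$S{\left(P,J \right)} = -8 + 6 J$ ($S{\left(P,J \right)} = -5 + \left(6 J - 3\right) = -5 + \left(-3 + 6 J\right) = -8 + 6 J$)
$z{\left(Q,p \right)} = Q - 10 Q p$ ($z{\left(Q,p \right)} = - 10 p Q + Q = - 10 Q p + Q = Q - 10 Q p$)
$y = 418$ ($y = 9 - \left(5 + 6 \left(1 - 70\right)\right) = 9 - \left(5 + 6 \left(-69\right)\right) = 9 - -409 = 9 + \left(-5 + 414\right) = 9 + 409 = 418$)
$S{\left(-1,4 \right)} l{\left(8,0 \right)} y = \left(-8 + 6 \cdot 4\right) 0 \cdot 418 = \left(-8 + 24\right) 0 \cdot 418 = 16 \cdot 0 \cdot 418 = 0 \cdot 418 = 0$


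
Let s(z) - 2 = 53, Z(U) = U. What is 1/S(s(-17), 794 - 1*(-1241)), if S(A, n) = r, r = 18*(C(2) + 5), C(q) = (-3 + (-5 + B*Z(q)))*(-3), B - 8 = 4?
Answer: -1/774 ≈ -0.0012920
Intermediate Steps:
s(z) = 55 (s(z) = 2 + 53 = 55)
B = 12 (B = 8 + 4 = 12)
C(q) = 24 - 36*q (C(q) = (-3 + (-5 + 12*q))*(-3) = (-8 + 12*q)*(-3) = 24 - 36*q)
r = -774 (r = 18*((24 - 36*2) + 5) = 18*((24 - 72) + 5) = 18*(-48 + 5) = 18*(-43) = -774)
S(A, n) = -774
1/S(s(-17), 794 - 1*(-1241)) = 1/(-774) = -1/774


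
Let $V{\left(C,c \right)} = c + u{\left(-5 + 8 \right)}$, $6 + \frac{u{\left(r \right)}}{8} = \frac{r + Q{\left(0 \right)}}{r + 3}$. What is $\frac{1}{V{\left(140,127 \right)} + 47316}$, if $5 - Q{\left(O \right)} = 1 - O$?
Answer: $\frac{3}{142213} \approx 2.1095 \cdot 10^{-5}$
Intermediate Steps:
$Q{\left(O \right)} = 4 + O$ ($Q{\left(O \right)} = 5 - \left(1 - O\right) = 5 + \left(-1 + O\right) = 4 + O$)
$u{\left(r \right)} = -48 + \frac{8 \left(4 + r\right)}{3 + r}$ ($u{\left(r \right)} = -48 + 8 \frac{r + \left(4 + 0\right)}{r + 3} = -48 + 8 \frac{r + 4}{3 + r} = -48 + 8 \frac{4 + r}{3 + r} = -48 + \frac{8 \left(4 + r\right)}{3 + r}$)
$V{\left(C,c \right)} = - \frac{116}{3} + c$ ($V{\left(C,c \right)} = c + \frac{8 \left(-14 - 5 \left(-5 + 8\right)\right)}{3 + \left(-5 + 8\right)} = c + \frac{8 \left(-14 - 15\right)}{3 + 3} = c + \frac{8 \left(-14 - 15\right)}{6} = c + 8 \cdot \frac{1}{6} \left(-29\right) = c - \frac{116}{3} = - \frac{116}{3} + c$)
$\frac{1}{V{\left(140,127 \right)} + 47316} = \frac{1}{\left(- \frac{116}{3} + 127\right) + 47316} = \frac{1}{\frac{265}{3} + 47316} = \frac{1}{\frac{142213}{3}} = \frac{3}{142213}$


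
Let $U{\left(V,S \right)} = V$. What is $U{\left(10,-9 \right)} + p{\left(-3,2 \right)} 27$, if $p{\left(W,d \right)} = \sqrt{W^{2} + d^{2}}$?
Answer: $10 + 27 \sqrt{13} \approx 107.35$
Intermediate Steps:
$U{\left(10,-9 \right)} + p{\left(-3,2 \right)} 27 = 10 + \sqrt{\left(-3\right)^{2} + 2^{2}} \cdot 27 = 10 + \sqrt{9 + 4} \cdot 27 = 10 + \sqrt{13} \cdot 27 = 10 + 27 \sqrt{13}$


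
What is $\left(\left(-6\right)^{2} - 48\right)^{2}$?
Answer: $144$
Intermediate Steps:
$\left(\left(-6\right)^{2} - 48\right)^{2} = \left(36 - 48\right)^{2} = \left(-12\right)^{2} = 144$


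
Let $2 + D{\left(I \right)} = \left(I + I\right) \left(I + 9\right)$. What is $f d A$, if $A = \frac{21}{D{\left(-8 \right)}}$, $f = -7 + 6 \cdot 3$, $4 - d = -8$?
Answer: $-154$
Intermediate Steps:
$D{\left(I \right)} = -2 + 2 I \left(9 + I\right)$ ($D{\left(I \right)} = -2 + \left(I + I\right) \left(I + 9\right) = -2 + 2 I \left(9 + I\right)$)
$d = 12$ ($d = 4 - -8 = 4 + 8 = 12$)
$f = 11$ ($f = -7 + 18 = 11$)
$A = - \frac{7}{6}$ ($A = \frac{21}{-2 + 2 \left(-8\right)^{2} + 18 \left(-8\right)} = \frac{21}{-2 + 2 \cdot 64 - 144} = \frac{21}{-2 + 128 - 144} = \frac{21}{-18} = 21 \left(- \frac{1}{18}\right) = - \frac{7}{6} \approx -1.1667$)
$f d A = 11 \cdot 12 \left(- \frac{7}{6}\right) = 132 \left(- \frac{7}{6}\right) = -154$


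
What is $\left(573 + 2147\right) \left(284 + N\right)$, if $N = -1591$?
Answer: $-3555040$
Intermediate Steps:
$\left(573 + 2147\right) \left(284 + N\right) = \left(573 + 2147\right) \left(284 - 1591\right) = 2720 \left(-1307\right) = -3555040$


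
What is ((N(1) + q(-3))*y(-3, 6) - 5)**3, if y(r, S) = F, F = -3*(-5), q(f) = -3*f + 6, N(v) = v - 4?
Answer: 5359375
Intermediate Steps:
N(v) = -4 + v
q(f) = 6 - 3*f
F = 15
y(r, S) = 15
((N(1) + q(-3))*y(-3, 6) - 5)**3 = (((-4 + 1) + (6 - 3*(-3)))*15 - 5)**3 = ((-3 + (6 + 9))*15 - 5)**3 = ((-3 + 15)*15 - 5)**3 = (12*15 - 5)**3 = (180 - 5)**3 = 175**3 = 5359375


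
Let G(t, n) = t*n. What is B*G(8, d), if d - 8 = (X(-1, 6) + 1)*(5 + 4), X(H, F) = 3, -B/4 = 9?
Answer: -12672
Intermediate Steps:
B = -36 (B = -4*9 = -36)
d = 44 (d = 8 + (3 + 1)*(5 + 4) = 8 + 4*9 = 8 + 36 = 44)
G(t, n) = n*t
B*G(8, d) = -1584*8 = -36*352 = -12672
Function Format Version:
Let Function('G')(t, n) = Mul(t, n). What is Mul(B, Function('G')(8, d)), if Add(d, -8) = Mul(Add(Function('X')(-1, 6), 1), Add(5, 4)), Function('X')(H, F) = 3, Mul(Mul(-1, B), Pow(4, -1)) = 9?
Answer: -12672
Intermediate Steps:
B = -36 (B = Mul(-4, 9) = -36)
d = 44 (d = Add(8, Mul(Add(3, 1), Add(5, 4))) = Add(8, Mul(4, 9)) = Add(8, 36) = 44)
Function('G')(t, n) = Mul(n, t)
Mul(B, Function('G')(8, d)) = Mul(-36, Mul(44, 8)) = Mul(-36, 352) = -12672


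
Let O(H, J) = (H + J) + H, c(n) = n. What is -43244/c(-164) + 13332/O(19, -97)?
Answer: 91237/2419 ≈ 37.717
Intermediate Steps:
O(H, J) = J + 2*H
-43244/c(-164) + 13332/O(19, -97) = -43244/(-164) + 13332/(-97 + 2*19) = -43244*(-1/164) + 13332/(-97 + 38) = 10811/41 + 13332/(-59) = 10811/41 + 13332*(-1/59) = 10811/41 - 13332/59 = 91237/2419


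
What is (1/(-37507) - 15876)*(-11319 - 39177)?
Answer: 30068405371968/37507 ≈ 8.0167e+8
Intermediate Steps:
(1/(-37507) - 15876)*(-11319 - 39177) = (-1/37507 - 15876)*(-50496) = -595461133/37507*(-50496) = 30068405371968/37507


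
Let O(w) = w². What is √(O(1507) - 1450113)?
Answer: 2*√205234 ≈ 906.05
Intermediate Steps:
√(O(1507) - 1450113) = √(1507² - 1450113) = √(2271049 - 1450113) = √820936 = 2*√205234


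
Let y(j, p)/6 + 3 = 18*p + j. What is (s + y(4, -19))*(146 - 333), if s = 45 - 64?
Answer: 386155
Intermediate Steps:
y(j, p) = -18 + 6*j + 108*p (y(j, p) = -18 + 6*(18*p + j) = -18 + 6*(j + 18*p) = -18 + (6*j + 108*p) = -18 + 6*j + 108*p)
s = -19
(s + y(4, -19))*(146 - 333) = (-19 + (-18 + 6*4 + 108*(-19)))*(146 - 333) = (-19 + (-18 + 24 - 2052))*(-187) = (-19 - 2046)*(-187) = -2065*(-187) = 386155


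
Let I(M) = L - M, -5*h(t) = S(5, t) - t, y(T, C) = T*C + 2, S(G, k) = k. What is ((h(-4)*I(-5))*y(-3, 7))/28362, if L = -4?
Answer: 0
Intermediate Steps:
y(T, C) = 2 + C*T (y(T, C) = C*T + 2 = 2 + C*T)
h(t) = 0 (h(t) = -(t - t)/5 = -⅕*0 = 0)
I(M) = -4 - M
((h(-4)*I(-5))*y(-3, 7))/28362 = ((0*(-4 - 1*(-5)))*(2 + 7*(-3)))/28362 = ((0*(-4 + 5))*(2 - 21))*(1/28362) = ((0*1)*(-19))*(1/28362) = (0*(-19))*(1/28362) = 0*(1/28362) = 0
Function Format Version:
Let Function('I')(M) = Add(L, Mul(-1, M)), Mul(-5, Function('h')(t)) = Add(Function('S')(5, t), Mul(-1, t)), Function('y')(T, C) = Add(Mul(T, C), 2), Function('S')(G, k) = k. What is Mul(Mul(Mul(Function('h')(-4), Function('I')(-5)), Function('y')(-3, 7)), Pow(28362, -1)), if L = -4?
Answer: 0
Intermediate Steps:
Function('y')(T, C) = Add(2, Mul(C, T)) (Function('y')(T, C) = Add(Mul(C, T), 2) = Add(2, Mul(C, T)))
Function('h')(t) = 0 (Function('h')(t) = Mul(Rational(-1, 5), Add(t, Mul(-1, t))) = Mul(Rational(-1, 5), 0) = 0)
Function('I')(M) = Add(-4, Mul(-1, M))
Mul(Mul(Mul(Function('h')(-4), Function('I')(-5)), Function('y')(-3, 7)), Pow(28362, -1)) = Mul(Mul(Mul(0, Add(-4, Mul(-1, -5))), Add(2, Mul(7, -3))), Pow(28362, -1)) = Mul(Mul(Mul(0, Add(-4, 5)), Add(2, -21)), Rational(1, 28362)) = Mul(Mul(Mul(0, 1), -19), Rational(1, 28362)) = Mul(Mul(0, -19), Rational(1, 28362)) = Mul(0, Rational(1, 28362)) = 0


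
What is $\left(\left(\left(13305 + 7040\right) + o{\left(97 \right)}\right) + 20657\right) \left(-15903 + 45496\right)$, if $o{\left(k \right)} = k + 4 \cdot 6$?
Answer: $1216952939$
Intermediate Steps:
$o{\left(k \right)} = 24 + k$ ($o{\left(k \right)} = k + 24 = 24 + k$)
$\left(\left(\left(13305 + 7040\right) + o{\left(97 \right)}\right) + 20657\right) \left(-15903 + 45496\right) = \left(\left(\left(13305 + 7040\right) + \left(24 + 97\right)\right) + 20657\right) \left(-15903 + 45496\right) = \left(\left(20345 + 121\right) + 20657\right) 29593 = \left(20466 + 20657\right) 29593 = 41123 \cdot 29593 = 1216952939$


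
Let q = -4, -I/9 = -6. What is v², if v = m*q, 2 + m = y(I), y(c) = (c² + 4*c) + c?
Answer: 162205696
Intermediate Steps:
I = 54 (I = -9*(-6) = 54)
y(c) = c² + 5*c
m = 3184 (m = -2 + 54*(5 + 54) = -2 + 54*59 = -2 + 3186 = 3184)
v = -12736 (v = 3184*(-4) = -12736)
v² = (-12736)² = 162205696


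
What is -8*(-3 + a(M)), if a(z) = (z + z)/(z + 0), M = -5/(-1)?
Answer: 8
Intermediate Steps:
M = 5 (M = -5*(-1) = 5)
a(z) = 2 (a(z) = (2*z)/z = 2)
-8*(-3 + a(M)) = -8*(-3 + 2) = -8*(-1) = 8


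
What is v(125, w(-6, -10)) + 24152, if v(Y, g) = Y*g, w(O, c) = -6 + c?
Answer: 22152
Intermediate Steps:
v(125, w(-6, -10)) + 24152 = 125*(-6 - 10) + 24152 = 125*(-16) + 24152 = -2000 + 24152 = 22152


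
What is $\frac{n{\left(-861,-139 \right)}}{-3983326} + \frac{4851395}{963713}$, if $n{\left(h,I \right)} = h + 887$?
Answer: $\frac{9662331391616}{1919391524719} \approx 5.0341$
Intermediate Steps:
$n{\left(h,I \right)} = 887 + h$
$\frac{n{\left(-861,-139 \right)}}{-3983326} + \frac{4851395}{963713} = \frac{887 - 861}{-3983326} + \frac{4851395}{963713} = 26 \left(- \frac{1}{3983326}\right) + 4851395 \cdot \frac{1}{963713} = - \frac{13}{1991663} + \frac{4851395}{963713} = \frac{9662331391616}{1919391524719}$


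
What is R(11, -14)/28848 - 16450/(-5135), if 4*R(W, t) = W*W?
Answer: 379763947/118507584 ≈ 3.2046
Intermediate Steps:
R(W, t) = W²/4 (R(W, t) = (W*W)/4 = W²/4)
R(11, -14)/28848 - 16450/(-5135) = ((¼)*11²)/28848 - 16450/(-5135) = ((¼)*121)*(1/28848) - 16450*(-1/5135) = (121/4)*(1/28848) + 3290/1027 = 121/115392 + 3290/1027 = 379763947/118507584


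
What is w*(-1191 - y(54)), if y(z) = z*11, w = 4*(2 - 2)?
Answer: 0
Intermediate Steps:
w = 0 (w = 4*0 = 0)
y(z) = 11*z
w*(-1191 - y(54)) = 0*(-1191 - 11*54) = 0*(-1191 - 1*594) = 0*(-1191 - 594) = 0*(-1785) = 0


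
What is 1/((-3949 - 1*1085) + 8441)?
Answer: 1/3407 ≈ 0.00029351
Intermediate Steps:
1/((-3949 - 1*1085) + 8441) = 1/((-3949 - 1085) + 8441) = 1/(-5034 + 8441) = 1/3407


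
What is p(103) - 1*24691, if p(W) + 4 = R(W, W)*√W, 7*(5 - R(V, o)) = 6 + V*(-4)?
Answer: -24695 + 63*√103 ≈ -24056.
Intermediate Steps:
R(V, o) = 29/7 + 4*V/7 (R(V, o) = 5 - (6 + V*(-4))/7 = 5 - (6 - 4*V)/7 = 5 + (-6/7 + 4*V/7) = 29/7 + 4*V/7)
p(W) = -4 + √W*(29/7 + 4*W/7) (p(W) = -4 + (29/7 + 4*W/7)*√W = -4 + √W*(29/7 + 4*W/7))
p(103) - 1*24691 = (-4 + √103*(29 + 4*103)/7) - 1*24691 = (-4 + √103*(29 + 412)/7) - 24691 = (-4 + (⅐)*√103*441) - 24691 = (-4 + 63*√103) - 24691 = -24695 + 63*√103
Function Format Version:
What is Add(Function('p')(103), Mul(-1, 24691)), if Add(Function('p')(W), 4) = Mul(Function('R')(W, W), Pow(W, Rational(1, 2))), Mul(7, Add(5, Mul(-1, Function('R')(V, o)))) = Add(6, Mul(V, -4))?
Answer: Add(-24695, Mul(63, Pow(103, Rational(1, 2)))) ≈ -24056.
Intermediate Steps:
Function('R')(V, o) = Add(Rational(29, 7), Mul(Rational(4, 7), V)) (Function('R')(V, o) = Add(5, Mul(Rational(-1, 7), Add(6, Mul(V, -4)))) = Add(5, Mul(Rational(-1, 7), Add(6, Mul(-4, V)))) = Add(5, Add(Rational(-6, 7), Mul(Rational(4, 7), V))) = Add(Rational(29, 7), Mul(Rational(4, 7), V)))
Function('p')(W) = Add(-4, Mul(Pow(W, Rational(1, 2)), Add(Rational(29, 7), Mul(Rational(4, 7), W)))) (Function('p')(W) = Add(-4, Mul(Add(Rational(29, 7), Mul(Rational(4, 7), W)), Pow(W, Rational(1, 2)))) = Add(-4, Mul(Pow(W, Rational(1, 2)), Add(Rational(29, 7), Mul(Rational(4, 7), W)))))
Add(Function('p')(103), Mul(-1, 24691)) = Add(Add(-4, Mul(Rational(1, 7), Pow(103, Rational(1, 2)), Add(29, Mul(4, 103)))), Mul(-1, 24691)) = Add(Add(-4, Mul(Rational(1, 7), Pow(103, Rational(1, 2)), Add(29, 412))), -24691) = Add(Add(-4, Mul(Rational(1, 7), Pow(103, Rational(1, 2)), 441)), -24691) = Add(Add(-4, Mul(63, Pow(103, Rational(1, 2)))), -24691) = Add(-24695, Mul(63, Pow(103, Rational(1, 2))))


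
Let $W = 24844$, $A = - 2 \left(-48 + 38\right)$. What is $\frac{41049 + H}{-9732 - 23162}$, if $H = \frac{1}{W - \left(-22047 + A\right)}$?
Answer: $- \frac{962003840}{770887337} \approx -1.2479$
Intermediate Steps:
$A = 20$ ($A = \left(-2\right) \left(-10\right) = 20$)
$H = \frac{1}{46871}$ ($H = \frac{1}{24844 + \left(22047 - 20\right)} = \frac{1}{24844 + 22027} = \frac{1}{46871} \approx 2.1335 \cdot 10^{-5}$)
$\frac{41049 + H}{-9732 - 23162} = \frac{41049 + \frac{1}{46871}}{-9732 - 23162} = \frac{1924007680}{46871 \left(-32894\right)} = \frac{1924007680}{46871} \left(- \frac{1}{32894}\right) = - \frac{962003840}{770887337}$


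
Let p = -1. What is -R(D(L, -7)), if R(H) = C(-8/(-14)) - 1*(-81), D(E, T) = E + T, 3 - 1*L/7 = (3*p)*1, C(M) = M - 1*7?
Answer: -522/7 ≈ -74.571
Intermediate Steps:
C(M) = -7 + M (C(M) = M - 7 = -7 + M)
L = 42 (L = 21 - 7*3*(-1) = 21 - (-21) = 21 - 7*(-3) = 21 + 21 = 42)
R(H) = 522/7 (R(H) = (-7 - 8/(-14)) - 1*(-81) = (-7 - 8*(-1/14)) + 81 = (-7 + 4/7) + 81 = -45/7 + 81 = 522/7)
-R(D(L, -7)) = -1*522/7 = -522/7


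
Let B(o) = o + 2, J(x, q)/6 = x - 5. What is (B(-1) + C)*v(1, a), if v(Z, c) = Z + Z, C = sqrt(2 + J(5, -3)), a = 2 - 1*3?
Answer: 2 + 2*sqrt(2) ≈ 4.8284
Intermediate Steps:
J(x, q) = -30 + 6*x (J(x, q) = 6*(x - 5) = 6*(-5 + x) = -30 + 6*x)
a = -1 (a = 2 - 3 = -1)
C = sqrt(2) (C = sqrt(2 + (-30 + 6*5)) = sqrt(2 + (-30 + 30)) = sqrt(2 + 0) = sqrt(2) ≈ 1.4142)
B(o) = 2 + o
v(Z, c) = 2*Z
(B(-1) + C)*v(1, a) = ((2 - 1) + sqrt(2))*(2*1) = (1 + sqrt(2))*2 = 2 + 2*sqrt(2)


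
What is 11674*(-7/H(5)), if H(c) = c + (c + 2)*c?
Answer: -40859/20 ≈ -2042.9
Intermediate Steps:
H(c) = c + c*(2 + c) (H(c) = c + (2 + c)*c = c + c*(2 + c))
11674*(-7/H(5)) = 11674*(-7*1/(5*(3 + 5))) = 11674*(-7/(5*8)) = 11674*(-7/40) = -40859/20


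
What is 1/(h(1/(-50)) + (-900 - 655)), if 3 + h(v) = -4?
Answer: -1/1562 ≈ -0.00064021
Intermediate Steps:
h(v) = -7 (h(v) = -3 - 4 = -7)
1/(h(1/(-50)) + (-900 - 655)) = 1/(-7 + (-900 - 655)) = 1/(-7 - 1555) = 1/(-1562) = -1/1562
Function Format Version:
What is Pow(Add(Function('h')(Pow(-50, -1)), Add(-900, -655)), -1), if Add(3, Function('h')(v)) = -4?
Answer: Rational(-1, 1562) ≈ -0.00064021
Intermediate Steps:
Function('h')(v) = -7 (Function('h')(v) = Add(-3, -4) = -7)
Pow(Add(Function('h')(Pow(-50, -1)), Add(-900, -655)), -1) = Pow(Add(-7, Add(-900, -655)), -1) = Pow(Add(-7, -1555), -1) = Pow(-1562, -1) = Rational(-1, 1562)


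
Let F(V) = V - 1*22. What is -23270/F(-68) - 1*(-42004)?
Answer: 380363/9 ≈ 42263.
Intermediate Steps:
F(V) = -22 + V (F(V) = V - 22 = -22 + V)
-23270/F(-68) - 1*(-42004) = -23270/(-22 - 68) - 1*(-42004) = -23270/(-90) + 42004 = -23270*(-1/90) + 42004 = 2327/9 + 42004 = 380363/9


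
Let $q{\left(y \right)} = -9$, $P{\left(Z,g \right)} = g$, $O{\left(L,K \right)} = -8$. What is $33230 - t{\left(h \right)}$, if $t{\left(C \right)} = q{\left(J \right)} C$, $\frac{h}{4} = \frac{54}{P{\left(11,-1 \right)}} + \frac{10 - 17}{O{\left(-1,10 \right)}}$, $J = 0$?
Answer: $\frac{62635}{2} \approx 31318.0$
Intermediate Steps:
$h = - \frac{425}{2}$ ($h = 4 \left(\frac{54}{-1} + \frac{10 - 17}{-8}\right) = 4 \left(54 \left(-1\right) - - \frac{7}{8}\right) = 4 \left(-54 + \frac{7}{8}\right) = 4 \left(- \frac{425}{8}\right) = - \frac{425}{2} \approx -212.5$)
$t{\left(C \right)} = - 9 C$
$33230 - t{\left(h \right)} = 33230 - \left(-9\right) \left(- \frac{425}{2}\right) = 33230 - \frac{3825}{2} = \frac{62635}{2}$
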